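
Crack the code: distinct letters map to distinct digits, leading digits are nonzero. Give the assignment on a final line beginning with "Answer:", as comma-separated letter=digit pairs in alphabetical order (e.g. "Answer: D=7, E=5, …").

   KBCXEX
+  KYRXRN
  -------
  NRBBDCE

Step 1. [col 1: X + N ≡ E (mod 10)] no forcing yet in column 1 (carry-in 0); E=5 is free and consistent — try it, so E=5.
Step 2. [col 1: X + N ≡ E (mod 10)] no forcing yet in column 1 (carry-in 0); N=1 is free and consistent — try it ⇒ N=1.
Step 3. [col 1: X + N ≡ E (mod 10)] column 1 reads X+N+carry(0)=E with N=1, E=5; with digits 1,5 already taken and all letters distinct, the only value for X is 4, so X=4.
Step 4. [col 2: E + R ≡ C (mod 10)] no forcing yet in column 2 (carry-in 0); C=7 is free and consistent — try it, so C=7.
Step 5. [col 2: E + R ≡ C (mod 10)] in column 2 we have E+R≡C with carry-in 0; given E=5, C=7 and digits 1,4,5,7 already taken and all letters distinct, that pins R to 2 ⇒ R=2.
Step 6. [col 3: X + X ≡ D (mod 10)] in column 3 we have X+X≡D with carry-in 0; given X=4 and digits 1,2,4,5,7 already taken and all letters distinct, that pins D to 8, so D=8.
Step 7. [col 4: C + R ≡ B (mod 10)] column 4: given C=7, R=2, carry-in 0, and digits 1,2,4,5,7,8 already taken and all letters distinct, C+R≡B (mod 10) forces B=9, so B=9.
Step 8. [col 5: B + Y ≡ B (mod 10)] column 5: given B=9, carry-in 0, and digits 1,2,4,5,7,8,9 already taken and all letters distinct, B+Y≡B (mod 10) forces Y=0, so Y=0.
Step 9. [col 6: K + K ≡ R (mod 10)] column 6: given R=2, carry-in 0, and digits 0,1,2,4,5,7,8,9 already taken and all letters distinct, K+K≡R (mod 10) forces K=6. So K=6.

Answer: B=9, C=7, D=8, E=5, K=6, N=1, R=2, X=4, Y=0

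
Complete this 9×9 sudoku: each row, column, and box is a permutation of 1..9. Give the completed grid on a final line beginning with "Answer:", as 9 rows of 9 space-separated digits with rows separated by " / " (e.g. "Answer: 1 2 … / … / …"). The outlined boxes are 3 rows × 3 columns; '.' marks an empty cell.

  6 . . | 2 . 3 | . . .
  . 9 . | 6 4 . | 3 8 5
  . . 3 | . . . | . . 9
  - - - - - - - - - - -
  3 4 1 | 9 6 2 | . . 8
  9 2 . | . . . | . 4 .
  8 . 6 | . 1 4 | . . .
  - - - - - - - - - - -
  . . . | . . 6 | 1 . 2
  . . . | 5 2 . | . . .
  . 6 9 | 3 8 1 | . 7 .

Step 1. [r2c6∈{7}] only 7 remains possible at r2c6, so r2c6=7.
Step 2. [r4c7∈{5,7}] in row 4, 7 fits only at r4c7, so r4c7=7.
Step 3. [r2c1∈{1,2}] row 2 places 1 nowhere but r2c1. So r2c1=1.
Step 4. [r3c5∈{5}] r3c5 has the single candidate 5, so r3c5=5.
Step 5. [r1c7∈{4}] r1c7's peers cover all but 4 ⇒ r1c7=4.
Step 6. [r3c1∈{2,4,7}] row 3 places 4 nowhere but r3c1 ⇒ r3c1=4.
Step 7. [r3c2∈{7,8}] in row 3, 7 fits only at r3c2 ⇒ r3c2=7.
Step 8. [r6c2∈{5}] r6c2's peers cover all but 5, so r6c2=5.
Step 9. [r8c7∈{6,8,9}] r8c7 is the only open cell in col 7 admitting 8 ⇒ r8c7=8.
Step 10. [r5c3∈{7}] r5c3 is down to just 7. So r5c3=7.
Step 11. [r9c7∈{5}] only 5 remains possible at r9c7, so r9c7=5.
Step 12. [r7c5∈{7,9}] across col 5, 7 lands solely at r7c5, so r7c5=7.
Step 13. [r6c9∈{3}] nothing but 3 survives at r6c9, so r6c9=3.
Step 14. [r7c8∈{3,9}] in row 7, 9 fits only at r7c8. So r7c8=9.
Step 15. [r5c7∈{6}] nothing but 6 survives at r5c7, so r5c7=6.
Step 16. [r3c8∈{1,2,6}] r3c8 is the only open cell in row 3 admitting 6. So r3c8=6.
Step 17. [r8c3∈{4}] nothing but 4 survives at r8c3, so r8c3=4.
Step 18. [r1c2∈{8}] only 8 remains possible at r1c2. So r1c2=8.
Step 19. [r5c4∈{8}] r5c4 has the single candidate 8 ⇒ r5c4=8.
Step 20. [r1c8∈{1}] nothing but 1 survives at r1c8 ⇒ r1c8=1.
Step 21. [r7c2∈{3}] r7c2 has the single candidate 3. So r7c2=3.
Step 22. [r6c7∈{2,9}] r6c7 is the only open cell in row 6 admitting 9, so r6c7=9.
Step 23. [r7c3∈{5,8}] r7c3 is the only open cell in row 7 admitting 8 ⇒ r7c3=8.
Step 24. [r3c7∈{2}] r3c7 is down to just 2, so r3c7=2.
Step 25. [r8c9∈{6}] r8c9's peers cover all but 6. So r8c9=6.
Step 26. [r6c8∈{2}] r6c8's peers cover all but 2. So r6c8=2.
Step 27. [r8c8∈{3}] only 3 remains possible at r8c8, so r8c8=3.
Step 28. [r8c6∈{9}] r8c6 is down to just 9. So r8c6=9.
Step 29. [r5c6∈{5}] r5c6 is down to just 5. So r5c6=5.
Step 30. [r3c4∈{1}] r3c4 is down to just 1, so r3c4=1.
Step 31. [r6c4∈{7}] r6c4's peers cover all but 7, so r6c4=7.
Step 32. [r8c1∈{7}] r8c1's peers cover all but 7. So r8c1=7.
Step 33. [r7c1∈{5}] r7c1 has the single candidate 5. So r7c1=5.
Step 34. [r5c9∈{1}] nothing but 1 survives at r5c9. So r5c9=1.
Step 35. [r9c9∈{4}] r9c9 has the single candidate 4 ⇒ r9c9=4.
Step 36. [r8c2∈{1}] r8c2 is down to just 1 ⇒ r8c2=1.
Step 37. [r5c5∈{3}] r5c5 has the single candidate 3 ⇒ r5c5=3.
Step 38. [r1c9∈{7}] r1c9 is down to just 7 ⇒ r1c9=7.
Step 39. [r2c3∈{2}] r2c3's peers cover all but 2 ⇒ r2c3=2.
Step 40. [r1c5∈{9}] only 9 remains possible at r1c5. So r1c5=9.
Step 41. [r3c6∈{8}] r3c6 is down to just 8 ⇒ r3c6=8.
Step 42. [r4c8∈{5}] r4c8 is down to just 5 ⇒ r4c8=5.
Step 43. [r1c3∈{5}] r1c3 is down to just 5 ⇒ r1c3=5.
Step 44. [r7c4∈{4}] r7c4's peers cover all but 4 ⇒ r7c4=4.
Step 45. [r9c1∈{2}] r9c1 has the single candidate 2. So r9c1=2.

Answer: 6 8 5 2 9 3 4 1 7 / 1 9 2 6 4 7 3 8 5 / 4 7 3 1 5 8 2 6 9 / 3 4 1 9 6 2 7 5 8 / 9 2 7 8 3 5 6 4 1 / 8 5 6 7 1 4 9 2 3 / 5 3 8 4 7 6 1 9 2 / 7 1 4 5 2 9 8 3 6 / 2 6 9 3 8 1 5 7 4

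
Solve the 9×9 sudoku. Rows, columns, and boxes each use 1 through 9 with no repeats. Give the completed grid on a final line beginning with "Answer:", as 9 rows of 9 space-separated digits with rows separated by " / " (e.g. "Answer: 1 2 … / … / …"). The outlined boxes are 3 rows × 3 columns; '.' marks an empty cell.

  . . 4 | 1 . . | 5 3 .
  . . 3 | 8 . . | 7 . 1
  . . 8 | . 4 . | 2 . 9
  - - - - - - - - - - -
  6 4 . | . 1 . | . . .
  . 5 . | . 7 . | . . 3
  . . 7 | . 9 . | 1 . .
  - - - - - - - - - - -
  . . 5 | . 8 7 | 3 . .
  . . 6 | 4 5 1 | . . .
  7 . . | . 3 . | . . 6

Step 1. [r9c8∈{1,2,4,5,8,9}] row 9 places 5 nowhere but r9c8. So r9c8=5.
Step 2. [r5c7∈{4,6,8,9}] r5c7 is the only open cell in col 7 admitting 6 ⇒ r5c7=6.
Step 3. [r5c4∈{2}] r5c4 has the single candidate 2 ⇒ r5c4=2.
Step 4. [r7c8∈{1,2,4,9}] in col 8, 1 fits only at r7c8 ⇒ r7c8=1.
Step 5. [r9c4∈{9}] r9c4 is down to just 9 ⇒ r9c4=9.
Step 6. [r3c4∈{3,5,6,7}] 7 has one home in col 4: r3c4, so r3c4=7.
Step 7. [r3c6∈{3,5,6}] 3 has one home in row 3: r3c6. So r3c6=3.
Step 8. [r2c6∈{2,5,6,9}] r2c6 is the only open cell in box 2 admitting 5. So r2c6=5.
Step 9. [r4c6∈{8}] only 8 remains possible at r4c6. So r4c6=8.
Step 10. [r1c6∈{2,6,9}] in col 6, 9 fits only at r1c6. So r1c6=9.
Step 11. [r1c1∈{2}] only 2 remains possible at r1c1. So r1c1=2.
Step 12. [r4c7∈{9}] r4c7 has the single candidate 9. So r4c7=9.
Step 13. [r8c8∈{2,7,8,9}] across col 8, 9 lands solely at r8c8. So r8c8=9.
Step 14. [r4c3∈{2}] only 2 remains possible at r4c3, so r4c3=2.
Step 15. [r8c7∈{8}] r8c7 has the single candidate 8 ⇒ r8c7=8.
Step 16. [r2c8∈{4,6}] across row 2, 4 lands solely at r2c8 ⇒ r2c8=4.
Step 17. [r6c9∈{2,4,5,8}] r6c9 is the only open cell in box 6 admitting 4, so r6c9=4.
Step 18. [r9c2∈{1,2,8}] across row 9, 8 lands solely at r9c2 ⇒ r9c2=8.
Step 19. [r6c4∈{3,5,6}] row 6 places 5 nowhere but r6c4. So r6c4=5.
Step 20. [r2c1∈{9}] r2c1 is down to just 9, so r2c1=9.
Step 21. [r2c2∈{6}] r2c2 is down to just 6 ⇒ r2c2=6.
Step 22. [r6c2∈{3}] nothing but 3 survives at r6c2. So r6c2=3.
Step 23. [r8c9∈{2,7}] r8c9 is the only open cell in row 8 admitting 7, so r8c9=7.
Step 24. [r6c1∈{8}] r6c1 is down to just 8. So r6c1=8.
Step 25. [r5c1∈{1}] only 1 remains possible at r5c1. So r5c1=1.
Step 26. [r8c2∈{2}] r8c2's peers cover all but 2. So r8c2=2.
Step 27. [r8c1∈{3}] r8c1 has the single candidate 3, so r8c1=3.
Step 28. [r4c8∈{7}] r4c8's peers cover all but 7 ⇒ r4c8=7.
Step 29. [r7c4∈{6}] r7c4 has the single candidate 6, so r7c4=6.
Step 30. [r1c9∈{8}] r1c9's peers cover all but 8, so r1c9=8.
Step 31. [r9c7∈{4}] r9c7 has the single candidate 4. So r9c7=4.
Step 32. [r2c5∈{2}] r2c5's peers cover all but 2, so r2c5=2.
Step 33. [r5c3∈{9}] nothing but 9 survives at r5c3. So r5c3=9.
Step 34. [r3c8∈{6}] nothing but 6 survives at r3c8 ⇒ r3c8=6.
Step 35. [r4c4∈{3}] r4c4 has the single candidate 3. So r4c4=3.
Step 36. [r7c2∈{9}] r7c2 is down to just 9 ⇒ r7c2=9.
Step 37. [r9c3∈{1}] r9c3 has the single candidate 1 ⇒ r9c3=1.
Step 38. [r5c6∈{4}] only 4 remains possible at r5c6 ⇒ r5c6=4.
Step 39. [r7c9∈{2}] r7c9 has the single candidate 2, so r7c9=2.
Step 40. [r1c2∈{7}] r1c2 is down to just 7. So r1c2=7.
Step 41. [r6c8∈{2}] only 2 remains possible at r6c8, so r6c8=2.
Step 42. [r5c8∈{8}] r5c8 is down to just 8. So r5c8=8.
Step 43. [r7c1∈{4}] nothing but 4 survives at r7c1. So r7c1=4.
Step 44. [r6c6∈{6}] nothing but 6 survives at r6c6. So r6c6=6.
Step 45. [r4c9∈{5}] nothing but 5 survives at r4c9. So r4c9=5.
Step 46. [r1c5∈{6}] r1c5 is down to just 6, so r1c5=6.
Step 47. [r3c1∈{5}] r3c1 is down to just 5, so r3c1=5.
Step 48. [r3c2∈{1}] nothing but 1 survives at r3c2. So r3c2=1.
Step 49. [r9c6∈{2}] nothing but 2 survives at r9c6. So r9c6=2.

Answer: 2 7 4 1 6 9 5 3 8 / 9 6 3 8 2 5 7 4 1 / 5 1 8 7 4 3 2 6 9 / 6 4 2 3 1 8 9 7 5 / 1 5 9 2 7 4 6 8 3 / 8 3 7 5 9 6 1 2 4 / 4 9 5 6 8 7 3 1 2 / 3 2 6 4 5 1 8 9 7 / 7 8 1 9 3 2 4 5 6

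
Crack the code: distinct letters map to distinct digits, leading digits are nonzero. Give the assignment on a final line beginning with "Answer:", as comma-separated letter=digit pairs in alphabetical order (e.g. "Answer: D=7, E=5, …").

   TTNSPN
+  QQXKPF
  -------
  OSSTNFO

Step 1. [col 1: N + F ≡ O (mod 10)] several values work for F in column 1 (N + F ≡ O (mod 10), carry-in 0); try F=3. So F=3.
Step 2. [col 1: N + F ≡ O (mod 10)] several values work for O in column 1 (N + F ≡ O (mod 10), carry-in 0); try O=1 ⇒ O=1.
Step 3. [col 1: N + F ≡ O (mod 10)] column 1: given F=3, O=1, carry-in 0, and digits 1,3 already taken and all letters distinct, N+F≡O (mod 10) forces N=8. So N=8.
Step 4. [col 2: P + P ≡ F (mod 10)] column 2 reads P+P+carry(1)=F with F=3; with digits 1,3,8 already taken and all letters distinct, the only value for P is 6. So P=6.
Step 5. [col 3: S + K ≡ N (mod 10)] no forcing yet in column 3 (carry-in 1); K=5 is free and consistent — try it. So K=5.
Step 6. [col 3: S + K ≡ N (mod 10)] from column 3 (K=5, N=8, carry-in 1, digits 1,3,5,6,8 already taken and all letters distinct): S must equal 2 ⇒ S=2.
Step 7. [col 4: N + X ≡ T (mod 10)] column 4 reads N+X+carry(0)=T with N=8; with digits 1,2,3,5,6,8 already taken and all letters distinct, the only value for T is 7. So T=7.
Step 8. [col 4: N + X ≡ T (mod 10)] column 4: given N=8, T=7, carry-in 0, and digits 1,2,3,5,6,7,8 already taken and all letters distinct, N+X≡T (mod 10) forces X=9, so X=9.
Step 9. [col 5: T + Q ≡ S (mod 10)] column 5: given T=7, S=2, carry-in 1, and digits 1,2,3,5,6,7,8,9 already taken and all letters distinct, T+Q≡S (mod 10) forces Q=4. So Q=4.

Answer: F=3, K=5, N=8, O=1, P=6, Q=4, S=2, T=7, X=9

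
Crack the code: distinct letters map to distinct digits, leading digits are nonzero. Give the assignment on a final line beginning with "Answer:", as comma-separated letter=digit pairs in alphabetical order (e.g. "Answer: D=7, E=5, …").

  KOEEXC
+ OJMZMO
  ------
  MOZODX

Step 1. [col 1: C + O ≡ X (mod 10)] no forcing yet in column 1 (carry-in 0); X=3 is free and consistent — try it ⇒ X=3.
Step 2. [col 1: C + O ≡ X (mod 10)] several values work for O in column 1 (C + O ≡ X (mod 10), carry-in 0); try O=1, so O=1.
Step 3. [col 1: C + O ≡ X (mod 10)] from column 1 (O=1, X=3, carry-in 0, digits 1,3 already taken and all letters distinct): C must equal 2, so C=2.
Step 4. [col 2: X + M ≡ D (mod 10)] D=0 is one option consistent with column 2 (X + M ≡ D (mod 10), carry-in 0) — take it. So D=0.
Step 5. [col 2: X + M ≡ D (mod 10)] column 2: given X=3, D=0, carry-in 0, and digits 0,1,2,3 already taken and all letters distinct, X+M≡D (mod 10) forces M=7 ⇒ M=7.
Step 6. [col 3: E + Z ≡ O (mod 10)] several values work for Z in column 3 (E + Z ≡ O (mod 10), carry-in 1); try Z=4. So Z=4.
Step 7. [col 3: E + Z ≡ O (mod 10)] column 3: given Z=4, O=1, carry-in 1, and digits 0,1,2,3,4,7 already taken and all letters distinct, E+Z≡O (mod 10) forces E=6, so E=6.
Step 8. [col 5: O + J ≡ O (mod 10)] from column 5 (O=1, carry-in 1, digits 0,1,2,3,4,6,7 already taken and all letters distinct): J must equal 9. So J=9.
Step 9. [col 6: K + O ≡ M (mod 10)] from column 6 (O=1, M=7, carry-in 1, digits 0,1,2,3,4,6,7,9 already taken and all letters distinct): K must equal 5 ⇒ K=5.

Answer: C=2, D=0, E=6, J=9, K=5, M=7, O=1, X=3, Z=4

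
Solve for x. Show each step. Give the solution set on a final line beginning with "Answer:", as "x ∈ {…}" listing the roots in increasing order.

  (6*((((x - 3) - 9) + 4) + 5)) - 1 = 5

Step 1. [(6*((((x - 3) - 9) + 4) + 5)) - 1 = 5] 1 comes off first (add 1) ⇒ sub: 6*((((x - 3) - 9) + 4) + 5) = 6.
Step 2. [6*((((x - 3) - 9) + 4) + 5) = 6] leading coefficient 6: divide by 6, so div: (((x - 3) - 9) + 4) + 5 = 1.
Step 3. [(((x - 3) - 9) + 4) + 5 = 1] +5 is outermost — subtract 5 both sides, so sub: ((x - 3) - 9) + 4 = -4.
Step 4. [((x - 3) - 9) + 4 = -4] 4 comes off first (subtract 4) ⇒ sub: (x - 3) - 9 = -8.
Step 5. [(x - 3) - 9 = -8] 9 comes off first (add 9), so sub: x - 3 = 1.
Step 6. [x - 3 = 1] 3 comes off first (add 3) ⇒ sub: x = 4.

Answer: x ∈ {4}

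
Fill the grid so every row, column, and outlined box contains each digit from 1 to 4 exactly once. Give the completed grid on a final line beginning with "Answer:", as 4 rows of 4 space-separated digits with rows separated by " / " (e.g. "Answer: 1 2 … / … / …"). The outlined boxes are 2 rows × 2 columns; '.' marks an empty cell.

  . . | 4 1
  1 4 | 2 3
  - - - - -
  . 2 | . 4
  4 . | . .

Step 1. [r3c1∈{3}] r3c1 is down to just 3 ⇒ r3c1=3.
Step 2. [r4c2∈{1}] only 1 remains possible at r4c2. So r4c2=1.
Step 3. [r1c2∈{3}] nothing but 3 survives at r1c2 ⇒ r1c2=3.
Step 4. [r3c3∈{1}] r3c3 has the single candidate 1. So r3c3=1.
Step 5. [r4c4∈{2}] nothing but 2 survives at r4c4. So r4c4=2.
Step 6. [r4c3∈{3}] nothing but 3 survives at r4c3, so r4c3=3.
Step 7. [r1c1∈{2}] only 2 remains possible at r1c1. So r1c1=2.

Answer: 2 3 4 1 / 1 4 2 3 / 3 2 1 4 / 4 1 3 2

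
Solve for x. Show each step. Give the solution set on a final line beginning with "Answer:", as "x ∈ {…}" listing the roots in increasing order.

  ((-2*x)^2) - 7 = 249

Step 1. [((-2*x)^2) - 7 = 249] 7 comes off first (add 7), so sub: (-2*x)^2 = 256.
Step 2. [(-2*x)^2 = 256] √ both sides: 256 ≥ 0 gives two branches ⇒ sqrt: -2*x = 16 or -16.
Step 3. [-2*x = 16 or -16] divide by the outer -2 ⇒ div: x = -8 or 8.

Answer: x ∈ {-8, 8}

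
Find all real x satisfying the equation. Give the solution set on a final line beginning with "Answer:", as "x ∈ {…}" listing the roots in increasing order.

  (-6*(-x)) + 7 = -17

Step 1. [(-6*(-x)) + 7 = -17] 7 comes off first (subtract 7) ⇒ sub: -6*(-x) = -24.
Step 2. [-6*(-x) = -24] leading coefficient -6: divide by -6. So div: -x = 4.
Step 3. [-x = 4] leading − — multiply by −1. So neg: x = -4.

Answer: x ∈ {-4}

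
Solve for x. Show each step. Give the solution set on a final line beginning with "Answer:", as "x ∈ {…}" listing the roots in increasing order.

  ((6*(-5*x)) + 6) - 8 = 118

Step 1. [((6*(-5*x)) + 6) - 8 = 118] the outer -8 inverts by adding 8 ⇒ sub: (6*(-5*x)) + 6 = 126.
Step 2. [(6*(-5*x)) + 6 = 126] 6 divides every term; factor it out ⇒ factor: (-5*x) + 1 = 21.
Step 3. [(-5*x) + 1 = 21] +1 is outermost — subtract 1 both sides. So sub: -5*x = 20.
Step 4. [-5*x = 20] divide by the outer -5. So div: x = -4.

Answer: x ∈ {-4}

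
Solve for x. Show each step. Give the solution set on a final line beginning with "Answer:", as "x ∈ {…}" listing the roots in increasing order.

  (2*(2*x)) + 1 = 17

Step 1. [(2*(2*x)) + 1 = 17] 1 comes off first (subtract 1). So sub: 2*(2*x) = 16.
Step 2. [2*(2*x) = 16] divide by the outer 2, so div: 2*x = 8.
Step 3. [2*x = 8] LHS = 2·(…); ÷2 both sides, so div: x = 4.

Answer: x ∈ {4}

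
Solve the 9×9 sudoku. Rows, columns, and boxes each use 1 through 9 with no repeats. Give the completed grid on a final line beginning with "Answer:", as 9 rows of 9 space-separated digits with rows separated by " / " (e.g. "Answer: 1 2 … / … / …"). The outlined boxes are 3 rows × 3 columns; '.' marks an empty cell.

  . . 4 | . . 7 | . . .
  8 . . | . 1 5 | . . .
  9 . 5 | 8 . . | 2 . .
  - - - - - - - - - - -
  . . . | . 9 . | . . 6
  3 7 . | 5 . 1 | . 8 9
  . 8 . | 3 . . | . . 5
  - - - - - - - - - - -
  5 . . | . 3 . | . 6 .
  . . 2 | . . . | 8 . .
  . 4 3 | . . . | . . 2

Step 1. [r5c7∈{4}] r5c7 is down to just 4, so r5c7=4.
Step 2. [r4c3∈{1}] only 1 remains possible at r4c3, so r4c3=1.
Step 3. [r5c5∈{2,6}] row 5 places 2 nowhere but r5c5 ⇒ r5c5=2.
Step 4. [r1c5∈{6}] r1c5's peers cover all but 6 ⇒ r1c5=6.
Step 5. [r3c5∈{4}] r3c5 has the single candidate 4 ⇒ r3c5=4.
Step 6. [r3c2∈{1,3,6}] row 3 places 6 nowhere but r3c2. So r3c2=6.
Step 7. [r6c6∈{4,6}] in box 5, 6 fits only at r6c6, so r6c6=6.
Step 8. [r6c5∈{7}] r6c5's peers cover all but 7. So r6c5=7.
Step 9. [r4c4∈{4}] r4c4 has the single candidate 4. So r4c4=4.
Step 10. [r7c6∈{2,4,8,9}] across col 6, 2 lands solely at r7c6. So r7c6=2.
Step 11. [r7c9∈{1,4,7}] across row 7, 4 lands solely at r7c9, so r7c9=4.
Step 12. [r6c7∈{1}] only 1 remains possible at r6c7. So r6c7=1.
Step 13. [r2c3∈{7}] only 7 remains possible at r2c3. So r2c3=7.
Step 14. [r2c9∈{3}] r2c9's peers cover all but 3 ⇒ r2c9=3.
Step 15. [r8c8∈{1,3,5,7,9}] 3 has one home in row 8: r8c8 ⇒ r8c8=3.
Step 16. [r2c2∈{2}] r2c2 has the single candidate 2, so r2c2=2.
Step 17. [r2c4∈{9}] r2c4 has the single candidate 9, so r2c4=9.
Step 18. [r1c1∈{1}] r1c1's peers cover all but 1, so r1c1=1.
Step 19. [r4c1∈{2}] r4c1 is down to just 2. So r4c1=2.
Step 20. [r4c8∈{7}] nothing but 7 survives at r4c8 ⇒ r4c8=7.
Step 21. [r3c9∈{1,7}] r3c9 is the only open cell in row 3 admitting 7, so r3c9=7.
Step 22. [r8c9∈{1}] r8c9's peers cover all but 1 ⇒ r8c9=1.
Step 23. [r8c2∈{9}] nothing but 9 survives at r8c2, so r8c2=9.
Step 24. [r7c7∈{7,9}] 9 has one home in row 7: r7c7 ⇒ r7c7=9.
Step 25. [r9c8∈{5}] nothing but 5 survives at r9c8. So r9c8=5.
Step 26. [r9c4∈{1,6,7}] 1 has one home in row 9: r9c4, so r9c4=1.
Step 27. [r9c1∈{6,7}] r9c1 is the only open cell in row 9 admitting 6. So r9c1=6.
Step 28. [r7c4∈{7}] r7c4's peers cover all but 7 ⇒ r7c4=7.
Step 29. [r9c5∈{8}] r9c5's peers cover all but 8 ⇒ r9c5=8.
Step 30. [r3c6∈{3}] r3c6 has the single candidate 3 ⇒ r3c6=3.
Step 31. [r7c3∈{8}] r7c3 is down to just 8, so r7c3=8.
Step 32. [r3c8∈{1}] only 1 remains possible at r3c8, so r3c8=1.
Step 33. [r8c1∈{7}] only 7 remains possible at r8c1, so r8c1=7.
Step 34. [r5c3∈{6}] r5c3 is down to just 6 ⇒ r5c3=6.
Step 35. [r2c8∈{4}] r2c8 is down to just 4 ⇒ r2c8=4.
Step 36. [r1c8∈{9}] nothing but 9 survives at r1c8 ⇒ r1c8=9.
Step 37. [r9c6∈{9}] r9c6 is down to just 9. So r9c6=9.
Step 38. [r1c7∈{5}] only 5 remains possible at r1c7. So r1c7=5.
Step 39. [r4c6∈{8}] r4c6 has the single candidate 8, so r4c6=8.
Step 40. [r8c4∈{6}] r8c4's peers cover all but 6 ⇒ r8c4=6.
Step 41. [r9c7∈{7}] r9c7 is down to just 7. So r9c7=7.
Step 42. [r2c7∈{6}] r2c7 is down to just 6, so r2c7=6.
Step 43. [r7c2∈{1}] r7c2's peers cover all but 1. So r7c2=1.
Step 44. [r4c7∈{3}] nothing but 3 survives at r4c7 ⇒ r4c7=3.
Step 45. [r1c4∈{2}] r1c4 has the single candidate 2. So r1c4=2.
Step 46. [r1c9∈{8}] only 8 remains possible at r1c9, so r1c9=8.
Step 47. [r6c8∈{2}] only 2 remains possible at r6c8. So r6c8=2.
Step 48. [r6c1∈{4}] r6c1 has the single candidate 4. So r6c1=4.
Step 49. [r1c2∈{3}] r1c2 has the single candidate 3, so r1c2=3.
Step 50. [r8c6∈{4}] r8c6 has the single candidate 4, so r8c6=4.
Step 51. [r4c2∈{5}] r4c2 is down to just 5, so r4c2=5.
Step 52. [r6c3∈{9}] r6c3 has the single candidate 9, so r6c3=9.
Step 53. [r8c5∈{5}] only 5 remains possible at r8c5 ⇒ r8c5=5.

Answer: 1 3 4 2 6 7 5 9 8 / 8 2 7 9 1 5 6 4 3 / 9 6 5 8 4 3 2 1 7 / 2 5 1 4 9 8 3 7 6 / 3 7 6 5 2 1 4 8 9 / 4 8 9 3 7 6 1 2 5 / 5 1 8 7 3 2 9 6 4 / 7 9 2 6 5 4 8 3 1 / 6 4 3 1 8 9 7 5 2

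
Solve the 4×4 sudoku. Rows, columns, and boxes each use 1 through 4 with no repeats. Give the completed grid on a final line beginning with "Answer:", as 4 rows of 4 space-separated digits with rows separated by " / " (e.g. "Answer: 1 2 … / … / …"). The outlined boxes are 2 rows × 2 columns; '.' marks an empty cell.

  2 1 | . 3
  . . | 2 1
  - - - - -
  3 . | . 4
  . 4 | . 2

Step 1. [r3c3∈{1}] nothing but 1 survives at r3c3, so r3c3=1.
Step 2. [r1c3∈{4}] r1c3 is down to just 4. So r1c3=4.
Step 3. [r4c1∈{1}] r4c1 is down to just 1, so r4c1=1.
Step 4. [r3c2∈{2}] r3c2 has the single candidate 2. So r3c2=2.
Step 5. [r2c1∈{4}] nothing but 4 survives at r2c1 ⇒ r2c1=4.
Step 6. [r4c3∈{3}] nothing but 3 survives at r4c3. So r4c3=3.
Step 7. [r2c2∈{3}] only 3 remains possible at r2c2, so r2c2=3.

Answer: 2 1 4 3 / 4 3 2 1 / 3 2 1 4 / 1 4 3 2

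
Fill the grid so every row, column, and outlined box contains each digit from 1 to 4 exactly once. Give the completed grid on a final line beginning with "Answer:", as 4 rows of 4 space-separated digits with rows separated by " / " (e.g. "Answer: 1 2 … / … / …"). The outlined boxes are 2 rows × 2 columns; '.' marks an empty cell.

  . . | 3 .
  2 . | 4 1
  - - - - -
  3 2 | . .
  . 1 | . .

Step 1. [r4c1∈{4}] r4c1's peers cover all but 4, so r4c1=4.
Step 2. [r4c4∈{2,3}] r4c4 is the only open cell in row 4 admitting 3. So r4c4=3.
Step 3. [r3c3∈{1}] r3c3's peers cover all but 1, so r3c3=1.
Step 4. [r4c3∈{2}] only 2 remains possible at r4c3 ⇒ r4c3=2.
Step 5. [r2c2∈{3}] nothing but 3 survives at r2c2 ⇒ r2c2=3.
Step 6. [r3c4∈{4}] r3c4's peers cover all but 4. So r3c4=4.
Step 7. [r1c1∈{1}] only 1 remains possible at r1c1, so r1c1=1.
Step 8. [r1c4∈{2}] r1c4 is down to just 2. So r1c4=2.
Step 9. [r1c2∈{4}] r1c2's peers cover all but 4, so r1c2=4.

Answer: 1 4 3 2 / 2 3 4 1 / 3 2 1 4 / 4 1 2 3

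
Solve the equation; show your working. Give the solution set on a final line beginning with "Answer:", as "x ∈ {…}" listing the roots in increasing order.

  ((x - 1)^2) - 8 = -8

Step 1. [((x - 1)^2) - 8 = -8] -8 is outermost — add 8 both sides, so sub: (x - 1)^2 = 0.
Step 2. [(x - 1)^2 = 0] LHS squared, RHS 0 ≥ 0: apply √ (±) ⇒ sqrt: x - 1 = 0.
Step 3. [x - 1 = 0] the outer -1 inverts by adding 1. So sub: x = 1.

Answer: x ∈ {1}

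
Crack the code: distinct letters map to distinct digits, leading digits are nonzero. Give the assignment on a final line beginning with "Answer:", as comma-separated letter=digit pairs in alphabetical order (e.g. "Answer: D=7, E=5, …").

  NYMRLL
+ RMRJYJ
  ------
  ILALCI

Step 1. [col 1: L + J ≡ I (mod 10)] several values work for L in column 1 (L + J ≡ I (mod 10), carry-in 0); try L=1 ⇒ L=1.
Step 2. [col 1: L + J ≡ I (mod 10)] several values work for I in column 1 (L + J ≡ I (mod 10), carry-in 0); try I=8, so I=8.
Step 3. [col 1: L + J ≡ I (mod 10)] from column 1 (L=1, I=8, carry-in 0, digits 1,8 already taken and all letters distinct): J must equal 7 ⇒ J=7.
Step 4. [col 2: L + Y ≡ C (mod 10)] several values work for Y in column 2 (L + Y ≡ C (mod 10), carry-in 0); try Y=9, so Y=9.
Step 5. [col 2: L + Y ≡ C (mod 10)] in column 2 we have L+Y≡C with carry-in 0; given L=1, Y=9 and digits 1,7,8,9 already taken and all letters distinct, that pins C to 0 ⇒ C=0.
Step 6. [col 3: R + J ≡ L (mod 10)] from column 3 (J=7, L=1, carry-in 1, digits 0,1,7,8,9 already taken and all letters distinct): R must equal 3. So R=3.
Step 7. [col 4: M + R ≡ A (mod 10)] from column 4 (R=3, carry-in 1, digits 0,1,3,7,8,9 already taken and all letters distinct): M must equal 2 ⇒ M=2.
Step 8. [col 4: M + R ≡ A (mod 10)] in column 4 we have M+R≡A with carry-in 1; given M=2, R=3 and digits 0,1,2,3,7,8,9 already taken and all letters distinct, that pins A to 6. So A=6.
Step 9. [col 6: N + R ≡ I (mod 10)] in column 6 we have N+R≡I with carry-in 1; given R=3, I=8 and digits 0,1,2,3,6,7,8,9 already taken and all letters distinct, that pins N to 4, so N=4.

Answer: A=6, C=0, I=8, J=7, L=1, M=2, N=4, R=3, Y=9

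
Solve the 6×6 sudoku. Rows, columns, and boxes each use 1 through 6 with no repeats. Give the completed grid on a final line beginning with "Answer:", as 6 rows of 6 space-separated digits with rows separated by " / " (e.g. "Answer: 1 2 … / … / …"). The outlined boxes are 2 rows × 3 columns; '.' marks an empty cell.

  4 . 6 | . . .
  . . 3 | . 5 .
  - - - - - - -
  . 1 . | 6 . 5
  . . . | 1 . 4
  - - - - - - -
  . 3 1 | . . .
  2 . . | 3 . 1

Step 1. [r1c4∈{2}] r1c4's peers cover all but 2 ⇒ r1c4=2.
Step 2. [r6c2∈{4,5,6}] r6c2 is the only open cell in col 2 admitting 4. So r6c2=4.
Step 3. [r5c1∈{5,6}] in box 5, 6 fits only at r5c1. So r5c1=6.
Step 4. [r4c1∈{3,5}] in col 1, 5 fits only at r4c1 ⇒ r4c1=5.
Step 5. [r4c5∈{2,3}] across row 4, 3 lands solely at r4c5 ⇒ r4c5=3.
Step 6. [r3c5∈{2}] only 2 remains possible at r3c5 ⇒ r3c5=2.
Step 7. [r5c4∈{4,5}] row 5 places 5 nowhere but r5c4 ⇒ r5c4=5.
Step 8. [r4c3∈{2}] nothing but 2 survives at r4c3, so r4c3=2.
Step 9. [r2c6∈{6}] only 6 remains possible at r2c6 ⇒ r2c6=6.
Step 10. [r6c3∈{5}] nothing but 5 survives at r6c3, so r6c3=5.
Step 11. [r3c1∈{3}] r3c1 has the single candidate 3, so r3c1=3.
Step 12. [r1c6∈{3}] r1c6's peers cover all but 3 ⇒ r1c6=3.
Step 13. [r2c2∈{2}] nothing but 2 survives at r2c2, so r2c2=2.
Step 14. [r1c2∈{5}] nothing but 5 survives at r1c2 ⇒ r1c2=5.
Step 15. [r5c5∈{4}] r5c5 has the single candidate 4. So r5c5=4.
Step 16. [r2c1∈{1}] r2c1's peers cover all but 1 ⇒ r2c1=1.
Step 17. [r4c2∈{6}] r4c2's peers cover all but 6 ⇒ r4c2=6.
Step 18. [r1c5∈{1}] r1c5 is down to just 1, so r1c5=1.
Step 19. [r3c3∈{4}] only 4 remains possible at r3c3. So r3c3=4.
Step 20. [r2c4∈{4}] only 4 remains possible at r2c4 ⇒ r2c4=4.
Step 21. [r6c5∈{6}] only 6 remains possible at r6c5, so r6c5=6.
Step 22. [r5c6∈{2}] only 2 remains possible at r5c6, so r5c6=2.

Answer: 4 5 6 2 1 3 / 1 2 3 4 5 6 / 3 1 4 6 2 5 / 5 6 2 1 3 4 / 6 3 1 5 4 2 / 2 4 5 3 6 1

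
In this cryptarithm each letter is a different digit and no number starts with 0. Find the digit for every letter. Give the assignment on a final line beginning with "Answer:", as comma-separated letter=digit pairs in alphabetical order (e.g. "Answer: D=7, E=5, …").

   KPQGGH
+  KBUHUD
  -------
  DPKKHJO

Step 1. [col 1: H + D ≡ O (mod 10)] column 1 (H + D ≡ O (mod 10), carry-in 0) doesn't pin H yet; pick H=2 and continue ⇒ H=2.
Step 2. [col 1: H + D ≡ O (mod 10)] several values work for D in column 1 (H + D ≡ O (mod 10), carry-in 0); try D=1 ⇒ D=1.
Step 3. [col 1: H + D ≡ O (mod 10)] in column 1 we have H+D≡O with carry-in 0; given H=2, D=1 and digits 1,2 already taken and all letters distinct, that pins O to 3. So O=3.
Step 4. [col 2: G + U ≡ J (mod 10)] several values work for J in column 2 (G + U ≡ J (mod 10), carry-in 0); try J=7. So J=7.
Step 5. [col 2: G + U ≡ J (mod 10)] several values work for G in column 2 (G + U ≡ J (mod 10), carry-in 0); try G=9, so G=9.
Step 6. [col 2: G + U ≡ J (mod 10)] column 2: given G=9, J=7, carry-in 0, and digits 1,2,3,7,9 already taken and all letters distinct, G+U≡J (mod 10) forces U=8, so U=8.
Step 7. [col 4: Q + U ≡ K (mod 10)] K=5 is one option consistent with column 4 (Q + U ≡ K (mod 10), carry-in 1) — take it ⇒ K=5.
Step 8. [col 4: Q + U ≡ K (mod 10)] from column 4 (U=8, K=5, carry-in 1, digits 1,2,3,5,7,8,9 already taken and all letters distinct): Q must equal 6. So Q=6.
Step 9. [col 5: P + B ≡ K (mod 10)] several values work for P in column 5 (P + B ≡ K (mod 10), carry-in 1); try P=0 ⇒ P=0.
Step 10. [col 5: P + B ≡ K (mod 10)] in column 5 we have P+B≡K with carry-in 1; given P=0, K=5 and digits 0,1,2,3,5,6,7,8,9 already taken and all letters distinct, that pins B to 4. So B=4.

Answer: B=4, D=1, G=9, H=2, J=7, K=5, O=3, P=0, Q=6, U=8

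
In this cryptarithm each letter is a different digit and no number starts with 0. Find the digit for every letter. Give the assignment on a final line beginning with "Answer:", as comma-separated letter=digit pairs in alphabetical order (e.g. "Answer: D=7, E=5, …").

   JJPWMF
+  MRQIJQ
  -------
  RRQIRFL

Step 1. [col 1: F + Q ≡ L (mod 10)] no forcing yet in column 1 (carry-in 0); L=0 is free and consistent — try it. So L=0.
Step 2. [R] adding two 6-digit numbers gives at most 6+1 digits, and here it does — R is that final carry and must be 1. So R=1.
Step 3. [col 1: F + Q ≡ L (mod 10)] column 1 (F + Q ≡ L (mod 10), carry-in 0) doesn't pin F yet; pick F=2 and continue ⇒ F=2.
Step 4. [col 1: F + Q ≡ L (mod 10)] from column 1 (F=2, L=0, carry-in 0, digits 0,1,2 already taken and all letters distinct): Q must equal 8. So Q=8.
Step 5. [col 2: M + J ≡ F (mod 10)] several values work for J in column 2 (M + J ≡ F (mod 10), carry-in 1); try J=6. So J=6.
Step 6. [col 2: M + J ≡ F (mod 10)] in column 2 we have M+J≡F with carry-in 1; given J=6, F=2 and digits 0,1,2,6,8 already taken and all letters distinct, that pins M to 5. So M=5.
Step 7. [col 3: W + I ≡ R (mod 10)] several values work for W in column 3 (W + I ≡ R (mod 10), carry-in 1); try W=7, so W=7.
Step 8. [col 3: W + I ≡ R (mod 10)] from column 3 (W=7, R=1, carry-in 1, digits 0,1,2,5,6,7,8 already taken and all letters distinct): I must equal 3 ⇒ I=3.
Step 9. [col 4: P + Q ≡ I (mod 10)] column 4 reads P+Q+carry(1)=I with Q=8, I=3; with digits 0,1,2,3,5,6,7,8 already taken and all letters distinct, the only value for P is 4 ⇒ P=4.

Answer: F=2, I=3, J=6, L=0, M=5, P=4, Q=8, R=1, W=7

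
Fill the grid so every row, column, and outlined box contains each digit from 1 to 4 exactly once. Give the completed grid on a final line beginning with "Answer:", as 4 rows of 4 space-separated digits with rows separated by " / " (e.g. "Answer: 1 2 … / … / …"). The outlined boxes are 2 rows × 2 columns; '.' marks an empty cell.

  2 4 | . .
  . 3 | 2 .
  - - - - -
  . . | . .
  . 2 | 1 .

Step 1. [r3c3∈{3,4}] 4 has one home in col 3: r3c3, so r3c3=4.
Step 2. [r4c4∈{3}] r4c4 has the single candidate 3, so r4c4=3.
Step 3. [r2c1∈{1}] nothing but 1 survives at r2c1 ⇒ r2c1=1.
Step 4. [r3c1∈{3}] r3c1's peers cover all but 3, so r3c1=3.
Step 5. [r3c4∈{2}] nothing but 2 survives at r3c4 ⇒ r3c4=2.
Step 6. [r4c1∈{4}] only 4 remains possible at r4c1 ⇒ r4c1=4.
Step 7. [r2c4∈{4}] nothing but 4 survives at r2c4 ⇒ r2c4=4.
Step 8. [r3c2∈{1}] only 1 remains possible at r3c2, so r3c2=1.
Step 9. [r1c4∈{1}] r1c4 has the single candidate 1 ⇒ r1c4=1.
Step 10. [r1c3∈{3}] nothing but 3 survives at r1c3. So r1c3=3.

Answer: 2 4 3 1 / 1 3 2 4 / 3 1 4 2 / 4 2 1 3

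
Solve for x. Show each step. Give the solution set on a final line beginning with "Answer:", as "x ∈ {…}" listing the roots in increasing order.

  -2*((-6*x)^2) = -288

Step 1. [-2*((-6*x)^2) = -288] -2 out front; divide by -2, so div: (-6*x)^2 = 144.
Step 2. [(-6*x)^2 = 144] 144 ≥ 0, LHS is (·)² — take ±√ ⇒ sqrt: -6*x = 12 or -12.
Step 3. [-6*x = 12 or -12] -6·(inner) — divide through by -6. So div: x = -2 or 2.

Answer: x ∈ {-2, 2}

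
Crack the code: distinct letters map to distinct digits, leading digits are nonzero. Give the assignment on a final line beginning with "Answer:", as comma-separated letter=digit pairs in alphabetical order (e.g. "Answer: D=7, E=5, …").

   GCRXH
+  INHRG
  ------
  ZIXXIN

Step 1. [Z] Z is the leading digit of a 6-digit sum of two 5-digit numbers; the final carry is exactly 1 ⇒ Z=1.
Step 2. [col 1: H + G ≡ N (mod 10)] no forcing yet in column 1 (carry-in 0); G=9 is free and consistent — try it, so G=9.
Step 3. [col 1: H + G ≡ N (mod 10)] H=6 is one option consistent with column 1 (H + G ≡ N (mod 10), carry-in 0) — take it ⇒ H=6.
Step 4. [col 1: H + G ≡ N (mod 10)] column 1: given H=6, G=9, carry-in 0, and digits 1,6,9 already taken and all letters distinct, H+G≡N (mod 10) forces N=5, so N=5.
Step 5. [col 2: X + R ≡ I (mod 10)] several values work for X in column 2 (X + R ≡ I (mod 10), carry-in 1); try X=4 ⇒ X=4.
Step 6. [col 2: X + R ≡ I (mod 10)] column 2 (X + R ≡ I (mod 10), carry-in 1) doesn't pin R yet; pick R=7 and continue. So R=7.
Step 7. [col 2: X + R ≡ I (mod 10)] in column 2 we have X+R≡I with carry-in 1; given X=4, R=7 and digits 1,4,5,6,7,9 already taken and all letters distinct, that pins I to 2 ⇒ I=2.
Step 8. [col 4: C + N ≡ X (mod 10)] column 4 reads C+N+carry(1)=X with N=5, X=4; with digits 1,2,4,5,6,7,9 already taken and all letters distinct, the only value for C is 8. So C=8.

Answer: C=8, G=9, H=6, I=2, N=5, R=7, X=4, Z=1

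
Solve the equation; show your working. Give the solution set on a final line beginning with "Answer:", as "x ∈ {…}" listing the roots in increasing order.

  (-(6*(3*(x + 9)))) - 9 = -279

Step 1. [(-(6*(3*(x + 9)))) - 9 = -279] peel the -9: add 9 from each side ⇒ sub: -(6*(3*(x + 9))) = -270.
Step 2. [-(6*(3*(x + 9))) = -270] flip signs both sides ⇒ neg: 6*(3*(x + 9)) = 270.
Step 3. [6*(3*(x + 9)) = 270] leading coefficient 6: divide by 6 ⇒ div: 3*(x + 9) = 45.
Step 4. [3*(x + 9) = 45] 3 out front; divide by 3 ⇒ div: x + 9 = 15.
Step 5. [x + 9 = 15] the outer +9 inverts by subtracting 9. So sub: x = 6.

Answer: x ∈ {6}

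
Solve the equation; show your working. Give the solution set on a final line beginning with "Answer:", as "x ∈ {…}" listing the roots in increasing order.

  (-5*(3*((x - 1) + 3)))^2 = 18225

Step 1. [(-5*(3*((x - 1) + 3)))^2 = 18225] LHS squared, RHS 18225 ≥ 0: apply √ (±). So sqrt: -5*(3*((x - 1) + 3)) = 135 or -135.
Step 2. [-5*(3*((x - 1) + 3)) = 135 or -135] divide by the outer -5, so div: 3*((x - 1) + 3) = -27 or 27.
Step 3. [3*((x - 1) + 3) = -27 or 27] LHS = 3·(…); ÷3 both sides, so div: (x - 1) + 3 = -9 or 9.
Step 4. [(x - 1) + 3 = -9 or 9] 3 comes off first (subtract 3) ⇒ sub: x - 1 = -12 or 6.
Step 5. [x - 1 = -12 or 6] add 1: x sits inside (… - 1), so sub: x = -11 or 7.

Answer: x ∈ {-11, 7}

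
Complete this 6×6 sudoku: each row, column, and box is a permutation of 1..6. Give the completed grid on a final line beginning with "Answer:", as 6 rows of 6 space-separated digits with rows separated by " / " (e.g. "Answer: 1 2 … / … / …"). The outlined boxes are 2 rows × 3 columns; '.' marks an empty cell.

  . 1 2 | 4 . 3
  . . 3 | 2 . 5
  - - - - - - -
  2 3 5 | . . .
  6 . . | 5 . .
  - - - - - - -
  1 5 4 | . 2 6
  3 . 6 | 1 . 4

Step 1. [r3c6∈{1}] nothing but 1 survives at r3c6. So r3c6=1.
Step 2. [r4c2∈{4}] r4c2 has the single candidate 4 ⇒ r4c2=4.
Step 3. [r1c5∈{6}] r1c5 is down to just 6. So r1c5=6.
Step 4. [r3c4∈{6}] r3c4's peers cover all but 6. So r3c4=6.
Step 5. [r2c5∈{1}] r2c5 is down to just 1. So r2c5=1.
Step 6. [r4c3∈{1}] r4c3's peers cover all but 1, so r4c3=1.
Step 7. [r2c2∈{6}] nothing but 6 survives at r2c2. So r2c2=6.
Step 8. [r3c5∈{4}] r3c5 has the single candidate 4. So r3c5=4.
Step 9. [r2c1∈{4}] r2c1 is down to just 4, so r2c1=4.
Step 10. [r5c4∈{3}] r5c4's peers cover all but 3. So r5c4=3.
Step 11. [r4c6∈{2}] r4c6 has the single candidate 2. So r4c6=2.
Step 12. [r1c1∈{5}] nothing but 5 survives at r1c1. So r1c1=5.
Step 13. [r6c5∈{5}] nothing but 5 survives at r6c5 ⇒ r6c5=5.
Step 14. [r6c2∈{2}] only 2 remains possible at r6c2. So r6c2=2.
Step 15. [r4c5∈{3}] r4c5 has the single candidate 3, so r4c5=3.

Answer: 5 1 2 4 6 3 / 4 6 3 2 1 5 / 2 3 5 6 4 1 / 6 4 1 5 3 2 / 1 5 4 3 2 6 / 3 2 6 1 5 4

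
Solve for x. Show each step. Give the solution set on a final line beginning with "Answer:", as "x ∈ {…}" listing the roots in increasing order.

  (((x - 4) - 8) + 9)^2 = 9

Step 1. [(((x - 4) - 8) + 9)^2 = 9] √ both sides: 9 ≥ 0 gives two branches, so sqrt: ((x - 4) - 8) + 9 = 3 or -3.
Step 2. [((x - 4) - 8) + 9 = 3 or -3] peel the +9: subtract 9 from each side ⇒ sub: (x - 4) - 8 = -6 or -12.
Step 3. [(x - 4) - 8 = -6 or -12] the outer -8 inverts by adding 8, so sub: x - 4 = 2 or -4.
Step 4. [x - 4 = 2 or -4] peel the -4: add 4 from each side ⇒ sub: x = 6 or 0.

Answer: x ∈ {0, 6}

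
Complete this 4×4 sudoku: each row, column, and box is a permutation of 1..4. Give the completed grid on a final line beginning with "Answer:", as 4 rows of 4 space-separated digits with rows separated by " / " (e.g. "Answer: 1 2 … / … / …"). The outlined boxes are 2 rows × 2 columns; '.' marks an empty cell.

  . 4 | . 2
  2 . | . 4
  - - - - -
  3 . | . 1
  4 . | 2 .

Step 1. [r1c3∈{1,3}] 3 has one home in row 1: r1c3. So r1c3=3.
Step 2. [r1c1∈{1}] nothing but 1 survives at r1c1. So r1c1=1.
Step 3. [r2c2∈{3}] r2c2 has the single candidate 3. So r2c2=3.
Step 4. [r4c4∈{3}] r4c4 is down to just 3 ⇒ r4c4=3.
Step 5. [r3c3∈{4}] only 4 remains possible at r3c3. So r3c3=4.
Step 6. [r2c3∈{1}] nothing but 1 survives at r2c3, so r2c3=1.
Step 7. [r4c2∈{1}] r4c2 is down to just 1, so r4c2=1.
Step 8. [r3c2∈{2}] nothing but 2 survives at r3c2 ⇒ r3c2=2.

Answer: 1 4 3 2 / 2 3 1 4 / 3 2 4 1 / 4 1 2 3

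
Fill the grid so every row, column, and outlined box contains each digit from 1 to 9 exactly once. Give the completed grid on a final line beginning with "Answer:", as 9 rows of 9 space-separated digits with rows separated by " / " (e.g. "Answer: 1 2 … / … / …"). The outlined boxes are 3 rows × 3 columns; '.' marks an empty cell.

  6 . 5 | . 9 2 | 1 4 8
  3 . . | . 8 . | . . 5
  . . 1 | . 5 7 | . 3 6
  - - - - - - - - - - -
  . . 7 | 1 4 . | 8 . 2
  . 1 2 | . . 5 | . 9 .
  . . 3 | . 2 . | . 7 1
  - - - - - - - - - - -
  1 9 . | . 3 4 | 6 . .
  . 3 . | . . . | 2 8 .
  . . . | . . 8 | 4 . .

Step 1. [r9c3∈{6}] r9c3 is down to just 6, so r9c3=6.
Step 2. [r3c4∈{4}] nothing but 4 survives at r3c4. So r3c4=4.
Step 3. [r2c4∈{6}] only 6 remains possible at r2c4. So r2c4=6.
Step 4. [r5c5∈{6,7}] 6 has one home in row 5: r5c5, so r5c5=6.
Step 5. [r5c4∈{3,7,8}] 7 has one home in row 5: r5c4, so r5c4=7.
Step 6. [r6c2∈{4,5,6,8}] in row 6, 6 fits only at r6c2 ⇒ r6c2=6.
Step 7. [r6c1∈{4,5,8,9}] in row 6, 4 fits only at r6c1 ⇒ r6c1=4.
Step 8. [r4c1∈{5,9}] r4c1 is the only open cell in box 4 admitting 9. So r4c1=9.
Step 9. [r7c8∈{5}] r7c8 has the single candidate 5 ⇒ r7c8=5.
Step 10. [r2c2∈{2,4,7}] r2c2 is the only open cell in col 2 admitting 4. So r2c2=4.
Step 11. [r9c9∈{3,7,9}] r9c9 is the only open cell in row 9 admitting 3, so r9c9=3.
Step 12. [r9c4∈{2,5,9}] row 9 places 9 nowhere but r9c4, so r9c4=9.
Step 13. [r3c2∈{2,8}] in col 2, 8 fits only at r3c2, so r3c2=8.
Step 14. [r9c2∈{2,5,7}] in col 2, 2 fits only at r9c2. So r9c2=2.
Step 15. [r9c1∈{5,7}] in row 9, 5 fits only at r9c1, so r9c1=5.
Step 16. [r8c1∈{7}] r8c1 is down to just 7 ⇒ r8c1=7.
Step 17. [r8c5∈{1}] nothing but 1 survives at r8c5 ⇒ r8c5=1.
Step 18. [r3c7∈{9}] only 9 remains possible at r3c7, so r3c7=9.
Step 19. [r6c4∈{8}] only 8 remains possible at r6c4 ⇒ r6c4=8.
Step 20. [r1c4∈{3}] only 3 remains possible at r1c4 ⇒ r1c4=3.
Step 21. [r4c8∈{6}] r4c8's peers cover all but 6 ⇒ r4c8=6.
Step 22. [r5c1∈{8}] only 8 remains possible at r5c1 ⇒ r5c1=8.
Step 23. [r8c4∈{5}] r8c4 has the single candidate 5, so r8c4=5.
Step 24. [r8c6∈{6}] nothing but 6 survives at r8c6, so r8c6=6.
Step 25. [r5c9∈{4}] r5c9 is down to just 4, so r5c9=4.
Step 26. [r9c8∈{1}] r9c8 is down to just 1 ⇒ r9c8=1.
Step 27. [r1c2∈{7}] r1c2's peers cover all but 7 ⇒ r1c2=7.
Step 28. [r2c3∈{9}] r2c3 is down to just 9 ⇒ r2c3=9.
Step 29. [r4c2∈{5}] r4c2 is down to just 5, so r4c2=5.
Step 30. [r2c8∈{2}] only 2 remains possible at r2c8. So r2c8=2.
Step 31. [r9c5∈{7}] r9c5 has the single candidate 7 ⇒ r9c5=7.
Step 32. [r4c6∈{3}] r4c6 has the single candidate 3 ⇒ r4c6=3.
Step 33. [r8c3∈{4}] r8c3's peers cover all but 4. So r8c3=4.
Step 34. [r6c6∈{9}] r6c6's peers cover all but 9 ⇒ r6c6=9.
Step 35. [r8c9∈{9}] r8c9's peers cover all but 9. So r8c9=9.
Step 36. [r2c6∈{1}] only 1 remains possible at r2c6 ⇒ r2c6=1.
Step 37. [r5c7∈{3}] only 3 remains possible at r5c7. So r5c7=3.
Step 38. [r2c7∈{7}] r2c7 is down to just 7. So r2c7=7.
Step 39. [r3c1∈{2}] r3c1 is down to just 2. So r3c1=2.
Step 40. [r7c9∈{7}] r7c9 has the single candidate 7 ⇒ r7c9=7.
Step 41. [r7c4∈{2}] r7c4's peers cover all but 2. So r7c4=2.
Step 42. [r6c7∈{5}] r6c7 is down to just 5. So r6c7=5.
Step 43. [r7c3∈{8}] r7c3 is down to just 8. So r7c3=8.

Answer: 6 7 5 3 9 2 1 4 8 / 3 4 9 6 8 1 7 2 5 / 2 8 1 4 5 7 9 3 6 / 9 5 7 1 4 3 8 6 2 / 8 1 2 7 6 5 3 9 4 / 4 6 3 8 2 9 5 7 1 / 1 9 8 2 3 4 6 5 7 / 7 3 4 5 1 6 2 8 9 / 5 2 6 9 7 8 4 1 3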